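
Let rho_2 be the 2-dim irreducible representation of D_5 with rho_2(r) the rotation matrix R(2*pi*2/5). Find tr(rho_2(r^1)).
chi_{rho_2}(r^1) = 2*cos(2*pi*2*1/5) = -sqrt(5)/2 - 1/2

Explanation: rho_2(r^1) is rotation by angle 2*pi*2*1/5, whose trace is 2*cos(2*pi*2*1/5) = -sqrt(5)/2 - 1/2.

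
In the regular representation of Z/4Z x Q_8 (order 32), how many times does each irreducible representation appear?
Each irreducible V_i of dimension d_i appears with multiplicity d_i, i.e. rho_reg = (direct sum over all irreducibles V_i) d_i V_i. The irreducible dimensions for Z/4Z x Q_8 are 1, 1, 1, 1, 1, 1, 1, 1, 1, 1, 1, 1, 1, 1, 1, 1, 2, 2, 2, 2: 16 irreducibles of dimension 1, each with multiplicity 1; 4 irreducibles of dimension 2, each with multiplicity 2. Total dimension 16*1*1 + 4*2*2 = 32 = |G|.

Reasoning: General theorem: in the regular representation of a finite group G, each irreducible appears with multiplicity equal to its dimension. Check: dim(rho_reg) = sum d_i^2 = 1 + 1 + 1 + 1 + 1 + 1 + 1 + 1 + 1 + 1 + 1 + 1 + 1 + 1 + 1 + 1 + 4 + 4 + 4 + 4 = 32 = |G|.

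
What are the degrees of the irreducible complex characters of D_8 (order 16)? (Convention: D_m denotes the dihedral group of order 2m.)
Dimensions: 1, 1, 1, 1, 2, 2, 2

Details: There are 7 irreducibles (= number of conjugacy classes). Their dimensions d_i satisfy sum d_i^2 = |G| = 16: 1 + 1 + 1 + 1 + 4 + 4 + 4 = 16.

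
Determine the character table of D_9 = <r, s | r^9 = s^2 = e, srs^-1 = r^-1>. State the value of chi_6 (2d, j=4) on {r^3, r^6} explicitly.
Conjugacy classes: {e} of size 1, {r^1, r^8} of size 2, {r^2, r^7} of size 2, {r^3, r^6} of size 2, {r^4, r^5} of size 2, {s, sr, ..., sr^8} of size 9.
Character table:
  irrep \ class              {e} (size 1)  {r^1, r^8} (size 2)  {r^2, r^7} (size 2)  {r^3, r^6} (size 2)  {r^4, r^5} (size 2)  {s, sr, ..., sr^8} (size 9)
  chi_1 (triv)               1             1                    1                    1                    1                    1                          
  chi_2 (sign: r->1, s->-1)  1             1                    1                    1                    1                    -1                         
  chi_3 (2d, j=1)            2             2*cos(2*pi/9)        2*cos(4*pi/9)        -1                   -2*cos(pi/9)         0                          
  chi_4 (2d, j=2)            2             2*cos(4*pi/9)        -2*cos(pi/9)         -1                   2*cos(2*pi/9)        0                          
  chi_5 (2d, j=3)            2             -1                   -1                   2                    -1                   0                          
  chi_6 (2d, j=4)            2             -2*cos(pi/9)         2*cos(2*pi/9)        -1                   2*cos(4*pi/9)        0                          

Spot check: chi_6 (2d, j=4) on {r^3, r^6} = -1.

Proof sketch: D_9 has order 2*9 = 18 with 6 conjugacy classes, hence 6 irreducibles. Sum of squared dims 1 + 1 + 4 + 4 + 4 + 4 = 18 = |G|. Linear characters come from the abelianisation; the 2-dimensional irreps have character r^k -> 2*cos(2*pi*j*k/9), reflections -> 0.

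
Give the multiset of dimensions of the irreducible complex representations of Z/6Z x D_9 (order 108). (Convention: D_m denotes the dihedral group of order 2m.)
Dimensions: 1, 1, 1, 1, 1, 1, 1, 1, 1, 1, 1, 1, 2, 2, 2, 2, 2, 2, 2, 2, 2, 2, 2, 2, 2, 2, 2, 2, 2, 2, 2, 2, 2, 2, 2, 2

Working: There are 36 irreducibles (= number of conjugacy classes). Their dimensions d_i satisfy sum d_i^2 = |G| = 108: 1 + 1 + 1 + 1 + 1 + 1 + 1 + 1 + 1 + 1 + 1 + 1 + 4 + 4 + 4 + 4 + 4 + 4 + 4 + 4 + 4 + 4 + 4 + 4 + 4 + 4 + 4 + 4 + 4 + 4 + 4 + 4 + 4 + 4 + 4 + 4 = 108. (For the product with Z/6Z: each of the 6 1-dim characters of Z/6Z tensors with each irrep of D_9, giving 6 copies of each D_9-dimension.)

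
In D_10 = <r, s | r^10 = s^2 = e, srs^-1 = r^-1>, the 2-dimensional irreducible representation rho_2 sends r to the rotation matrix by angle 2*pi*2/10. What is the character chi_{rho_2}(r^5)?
chi_{rho_2}(r^5) = 2*cos(2*pi*2*5/10) = 2

rho_2(r^5) is rotation by angle 2*pi*2*5/10, whose trace is 2*cos(2*pi*2*5/10) = 2.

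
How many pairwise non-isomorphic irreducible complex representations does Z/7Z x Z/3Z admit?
21

Why: The number of irreducible complex representations of a finite group equals its number of conjugacy classes. Z/7Z x Z/3Z is abelian of order 21, so every element is its own conjugacy class: 21 classes, so Z/7Z x Z/3Z (order 21) has exactly 21 irreducible complex representations.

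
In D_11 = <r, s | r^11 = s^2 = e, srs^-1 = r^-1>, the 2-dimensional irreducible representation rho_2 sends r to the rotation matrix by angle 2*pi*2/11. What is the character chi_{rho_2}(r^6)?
chi_{rho_2}(r^6) = 2*cos(2*pi*2*6/11) = 2*cos(24*pi/11)

Justification: rho_2(r^6) is rotation by angle 2*pi*2*6/11, whose trace is 2*cos(2*pi*2*6/11) = 2*cos(24*pi/11).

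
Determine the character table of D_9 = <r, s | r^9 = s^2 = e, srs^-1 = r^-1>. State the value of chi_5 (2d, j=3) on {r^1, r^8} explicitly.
Conjugacy classes: {e} of size 1, {r^1, r^8} of size 2, {r^2, r^7} of size 2, {r^3, r^6} of size 2, {r^4, r^5} of size 2, {s, sr, ..., sr^8} of size 9.
Character table:
  irrep \ class              {e} (size 1)  {r^1, r^8} (size 2)  {r^2, r^7} (size 2)  {r^3, r^6} (size 2)  {r^4, r^5} (size 2)  {s, sr, ..., sr^8} (size 9)
  chi_1 (triv)               1             1                    1                    1                    1                    1                          
  chi_2 (sign: r->1, s->-1)  1             1                    1                    1                    1                    -1                         
  chi_3 (2d, j=1)            2             2*cos(2*pi/9)        2*cos(4*pi/9)        -1                   -2*cos(pi/9)         0                          
  chi_4 (2d, j=2)            2             2*cos(4*pi/9)        -2*cos(pi/9)         -1                   2*cos(2*pi/9)        0                          
  chi_5 (2d, j=3)            2             -1                   -1                   2                    -1                   0                          
  chi_6 (2d, j=4)            2             -2*cos(pi/9)         2*cos(2*pi/9)        -1                   2*cos(4*pi/9)        0                          

Spot check: chi_5 (2d, j=3) on {r^1, r^8} = -1.

Derivation: D_9 has order 2*9 = 18 with 6 conjugacy classes, hence 6 irreducibles. Sum of squared dims 1 + 1 + 4 + 4 + 4 + 4 = 18 = |G|. Linear characters come from the abelianisation; the 2-dimensional irreps have character r^k -> 2*cos(2*pi*j*k/9), reflections -> 0.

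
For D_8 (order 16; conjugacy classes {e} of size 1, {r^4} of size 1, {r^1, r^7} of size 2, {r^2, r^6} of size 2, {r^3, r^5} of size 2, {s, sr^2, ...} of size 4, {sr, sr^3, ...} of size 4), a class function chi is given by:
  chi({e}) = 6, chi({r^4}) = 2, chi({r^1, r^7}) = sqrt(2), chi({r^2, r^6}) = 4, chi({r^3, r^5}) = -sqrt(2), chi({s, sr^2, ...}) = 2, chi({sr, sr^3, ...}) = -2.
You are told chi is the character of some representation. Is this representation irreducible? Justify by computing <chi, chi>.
Not irreducible (reducible): <chi, chi> = 7 > 1.

Derivation: <chi, chi> = (1/|G|) sum_C |C| * |chi(C)|^2 = (1/16)[1*|6|^2 + 1*|2|^2 + 2*|sqrt(2)|^2 + 2*|4|^2 + 2*|-sqrt(2)|^2 + 4*|2|^2 + 4*|-2|^2]
  = (1/16)[(36) + (4) + (4) + (32) + (4) + (16) + (16)] = 112/16 = 7.
A character is irreducible iff <chi, chi> = 1, so this representation is reducible.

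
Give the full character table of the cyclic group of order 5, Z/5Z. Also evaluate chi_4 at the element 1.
Character table of Z/5Z (irreps indexed chi_0,...,chi_4 with chi_k(m) = zeta_5^(k*m), zeta_5 = exp(2*pi*i/5)):
  irrep \ class  {0} (size 1)  {1} (size 1)    {2} (size 1)    {3} (size 1)    {4} (size 1)  
  chi_0          1             1               1               1               1             
  chi_1          1             exp(2*I*pi/5)   exp(4*I*pi/5)   exp(-4*I*pi/5)  exp(-2*I*pi/5)
  chi_2          1             exp(4*I*pi/5)   exp(-2*I*pi/5)  exp(2*I*pi/5)   exp(-4*I*pi/5)
  chi_3          1             exp(-4*I*pi/5)  exp(2*I*pi/5)   exp(-2*I*pi/5)  exp(4*I*pi/5) 
  chi_4          1             exp(-2*I*pi/5)  exp(-4*I*pi/5)  exp(4*I*pi/5)   exp(2*I*pi/5) 

Spot check: chi_4(1) = zeta_5^(4*1) = zeta_5^4 = exp(-2*I*pi/5).

Details: Z/5Z is abelian, so all 5 irreducible complex representations are 1-dimensional. They are given by chi_k(m) = zeta_5^(k*m) for k = 0,...,4. Row orthogonality: sum_m chi_k(m) conj(chi_l(m)) = 5 * [k = l].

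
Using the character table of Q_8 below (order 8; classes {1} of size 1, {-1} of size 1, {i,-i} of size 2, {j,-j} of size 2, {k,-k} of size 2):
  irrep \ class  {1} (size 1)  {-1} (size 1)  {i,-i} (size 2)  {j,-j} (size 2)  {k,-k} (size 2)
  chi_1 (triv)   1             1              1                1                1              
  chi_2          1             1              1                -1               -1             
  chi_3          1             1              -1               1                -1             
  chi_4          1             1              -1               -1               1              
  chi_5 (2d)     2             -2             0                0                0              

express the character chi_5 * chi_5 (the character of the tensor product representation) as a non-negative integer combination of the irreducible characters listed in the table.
chi_5 tensor chi_5 = chi_1 + chi_2 + chi_3 + chi_4 (all other irreducibles have multiplicity 0).

Reasoning: The character of a tensor product is the pointwise product (chi_5 * chi_5)(C) = chi_5(C) * chi_5(C):
  {1}: (2)*(2), {-1}: (-2)*(-2), {i,-i}: (0)*(0), {j,-j}: (0)*(0), {k,-k}: (0)*(0)
so (chi_5 * chi_5) takes values
  {1} -> 4, {-1} -> 4, {i,-i} -> 0, {j,-j} -> 0, {k,-k} -> 0.
Now take the inner product of this character with each irreducible chi from the table, <chi_5*chi_5, chi> = (1/8) sum_C |C| (chi_5*chi_5)(C) conj(chi(C)):
  <chi_5*chi_5, chi_1> = (1/8)[1*(4)*conj(1) + 1*(4)*conj(1) + 2*(0)*conj(1) + 2*(0)*conj(1) + 2*(0)*conj(1)]
      = (1/8)[(4) + (4) + (0) + (0) + (0)] = 8/8 = 1
  <chi_5*chi_5, chi_2> = (1/8)[1*(4)*conj(1) + 1*(4)*conj(1) + 2*(0)*conj(1) + 2*(0)*conj(-1) + 2*(0)*conj(-1)]
      = (1/8)[(4) + (4) + (0) + (0) + (0)] = 8/8 = 1
  <chi_5*chi_5, chi_3> = (1/8)[1*(4)*conj(1) + 1*(4)*conj(1) + 2*(0)*conj(-1) + 2*(0)*conj(1) + 2*(0)*conj(-1)]
      = (1/8)[(4) + (4) + (0) + (0) + (0)] = 8/8 = 1
  <chi_5*chi_5, chi_4> = (1/8)[1*(4)*conj(1) + 1*(4)*conj(1) + 2*(0)*conj(-1) + 2*(0)*conj(-1) + 2*(0)*conj(1)]
      = (1/8)[(4) + (4) + (0) + (0) + (0)] = 8/8 = 1
  <chi_5*chi_5, chi_5> = (1/8)[1*(4)*conj(2) + 1*(4)*conj(-2) + 2*(0)*conj(0) + 2*(0)*conj(0) + 2*(0)*conj(0)]
      = (1/8)[(8) + (-8) + (0) + (0) + (0)] = 0/8 = 0
Hence the multiplicities are chi_1: 1, chi_2: 1, chi_3: 1, chi_4: 1. Dimension check: dim(chi_5)*dim(chi_5) = 2*2 = 4 and sum (mult * dim) = 1*1 + 1*1 + 1*1 + 1*1 = 4.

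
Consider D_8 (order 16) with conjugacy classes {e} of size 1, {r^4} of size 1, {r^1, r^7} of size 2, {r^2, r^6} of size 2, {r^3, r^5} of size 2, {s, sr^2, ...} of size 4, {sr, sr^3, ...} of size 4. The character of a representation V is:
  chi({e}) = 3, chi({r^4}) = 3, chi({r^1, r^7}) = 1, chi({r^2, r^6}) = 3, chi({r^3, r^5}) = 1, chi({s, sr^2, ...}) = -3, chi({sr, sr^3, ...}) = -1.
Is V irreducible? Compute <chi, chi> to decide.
Not irreducible (reducible): <chi, chi> = 5 > 1.

Argument: <chi, chi> = (1/|G|) sum_C |C| * |chi(C)|^2 = (1/16)[1*|3|^2 + 1*|3|^2 + 2*|1|^2 + 2*|3|^2 + 2*|1|^2 + 4*|-3|^2 + 4*|-1|^2]
  = (1/16)[(9) + (9) + (2) + (18) + (2) + (36) + (4)] = 80/16 = 5.
A character is irreducible iff <chi, chi> = 1, so this representation is reducible.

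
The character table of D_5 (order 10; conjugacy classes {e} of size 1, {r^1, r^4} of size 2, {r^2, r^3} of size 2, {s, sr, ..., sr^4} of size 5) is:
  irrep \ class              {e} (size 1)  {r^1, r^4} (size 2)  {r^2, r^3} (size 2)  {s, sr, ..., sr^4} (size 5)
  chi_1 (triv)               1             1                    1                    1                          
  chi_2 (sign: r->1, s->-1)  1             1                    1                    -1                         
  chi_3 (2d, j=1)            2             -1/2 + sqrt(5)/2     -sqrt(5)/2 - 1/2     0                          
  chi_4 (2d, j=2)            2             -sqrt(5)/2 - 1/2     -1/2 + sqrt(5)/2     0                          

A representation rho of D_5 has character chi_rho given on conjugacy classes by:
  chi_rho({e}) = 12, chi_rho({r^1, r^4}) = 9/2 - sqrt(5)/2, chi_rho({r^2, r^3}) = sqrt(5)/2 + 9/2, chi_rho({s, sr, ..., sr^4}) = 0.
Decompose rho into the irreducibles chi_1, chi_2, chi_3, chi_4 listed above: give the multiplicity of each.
Multiplicities: chi_1: 3, chi_2: 3, chi_3: 1, chi_4: 2.

Argument: Use <chi_rho, chi> = (1/|G|) sum_C |C| * chi_rho(C) * conj(chi(C)) with |G| = 10 for each irreducible chi in the table:
  <chi_rho, chi_1> = (1/10)[1*(12)*conj(1) + 2*(9/2 - sqrt(5)/2)*conj(1) + 2*(sqrt(5)/2 + 9/2)*conj(1) + 5*(0)*conj(1)]
      = (1/10)[(12) + (9 - sqrt(5)) + (sqrt(5) + 9) + (0)] = 30/10 = 3
  <chi_rho, chi_2> = (1/10)[1*(12)*conj(1) + 2*(9/2 - sqrt(5)/2)*conj(1) + 2*(sqrt(5)/2 + 9/2)*conj(1) + 5*(0)*conj(-1)]
      = (1/10)[(12) + (9 - sqrt(5)) + (sqrt(5) + 9) + (0)] = 30/10 = 3
  <chi_rho, chi_3> = (1/10)[1*(12)*conj(2) + 2*(9/2 - sqrt(5)/2)*conj(-1/2 + sqrt(5)/2) + 2*(sqrt(5)/2 + 9/2)*conj(-sqrt(5)/2 - 1/2) + 5*(0)*conj(0)]
      = (1/10)[(24) + (-7 + 5*sqrt(5)) + (-5*sqrt(5) - 7) + (0)] = 10/10 = 1
  <chi_rho, chi_4> = (1/10)[1*(12)*conj(2) + 2*(9/2 - sqrt(5)/2)*conj(-sqrt(5)/2 - 1/2) + 2*(sqrt(5)/2 + 9/2)*conj(-1/2 + sqrt(5)/2) + 5*(0)*conj(0)]
      = (1/10)[(24) + (-4*sqrt(5) - 2) + (-2 + 4*sqrt(5)) + (0)] = 20/10 = 2
Dimension check: dim(rho) = sum (mult * dim) = 3*1 + 3*1 + 1*2 + 2*2 = 12 = chi_rho(e) = 12.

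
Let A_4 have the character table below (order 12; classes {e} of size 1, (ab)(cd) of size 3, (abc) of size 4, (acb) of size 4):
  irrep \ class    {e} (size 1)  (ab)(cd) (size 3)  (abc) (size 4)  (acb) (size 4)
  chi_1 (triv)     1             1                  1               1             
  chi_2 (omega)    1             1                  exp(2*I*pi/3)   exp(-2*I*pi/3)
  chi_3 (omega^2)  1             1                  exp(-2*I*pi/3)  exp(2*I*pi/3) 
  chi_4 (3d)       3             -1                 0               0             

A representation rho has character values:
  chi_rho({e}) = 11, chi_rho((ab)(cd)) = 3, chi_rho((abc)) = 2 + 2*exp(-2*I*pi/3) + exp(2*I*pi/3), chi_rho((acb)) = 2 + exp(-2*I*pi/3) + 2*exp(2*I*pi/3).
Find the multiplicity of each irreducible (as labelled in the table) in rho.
Multiplicities: chi_1: 2, chi_2: 1, chi_3: 2, chi_4: 2.

Explanation: Use <chi_rho, chi> = (1/|G|) sum_C |C| * chi_rho(C) * conj(chi(C)) with |G| = 12 for each irreducible chi in the table:
  <chi_rho, chi_1> = (1/12)[1*(11)*conj(1) + 3*(3)*conj(1) + 4*(2 + 2*exp(-2*I*pi/3) + exp(2*I*pi/3))*conj(1) + 4*(2 + exp(-2*I*pi/3) + 2*exp(2*I*pi/3))*conj(1)]
      = (1/12)[(11) + (9) + (8 + 8*exp(-2*I*pi/3) + 4*exp(2*I*pi/3)) + (8 + 4*exp(-2*I*pi/3) + 8*exp(2*I*pi/3))] = 24/12 = 2
  <chi_rho, chi_2> = (1/12)[1*(11)*conj(1) + 3*(3)*conj(1) + 4*(2 + 2*exp(-2*I*pi/3) + exp(2*I*pi/3))*conj(exp(2*I*pi/3)) + 4*(2 + exp(-2*I*pi/3) + 2*exp(2*I*pi/3))*conj(exp(-2*I*pi/3))]
      = (1/12)[(11) + (9) + (-4) + (-4)] = 12/12 = 1
  <chi_rho, chi_3> = (1/12)[1*(11)*conj(1) + 3*(3)*conj(1) + 4*(2 + 2*exp(-2*I*pi/3) + exp(2*I*pi/3))*conj(exp(-2*I*pi/3)) + 4*(2 + exp(-2*I*pi/3) + 2*exp(2*I*pi/3))*conj(exp(2*I*pi/3))]
      = (1/12)[(11) + (9) + (8 + 4*exp(-2*I*pi/3) + 8*exp(2*I*pi/3)) + (8 + 8*exp(-2*I*pi/3) + 4*exp(2*I*pi/3))] = 24/12 = 2
  <chi_rho, chi_4> = (1/12)[1*(11)*conj(3) + 3*(3)*conj(-1) + 4*(2 + 2*exp(-2*I*pi/3) + exp(2*I*pi/3))*conj(0) + 4*(2 + exp(-2*I*pi/3) + 2*exp(2*I*pi/3))*conj(0)]
      = (1/12)[(33) + (-9) + (0) + (0)] = 24/12 = 2
(Exp terms are combined using exp(i*s)*conj(exp(i*t)) = exp(i*(s-t)), and sums of them are collapsed using the identity that for every m > 1 the m distinct m-th roots of unity sum to 0, e.g. 1 + exp(2*I*pi/3) + exp(-2*I*pi/3) = 0.)
Dimension check: dim(rho) = sum (mult * dim) = 2*1 + 1*1 + 2*1 + 2*3 = 11 = chi_rho(e) = 11.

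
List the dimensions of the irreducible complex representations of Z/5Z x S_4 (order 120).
Dimensions: 1, 1, 1, 1, 1, 1, 1, 1, 1, 1, 2, 2, 2, 2, 2, 3, 3, 3, 3, 3, 3, 3, 3, 3, 3

Details: There are 25 irreducibles (= number of conjugacy classes). Their dimensions d_i satisfy sum d_i^2 = |G| = 120: 1 + 1 + 1 + 1 + 1 + 1 + 1 + 1 + 1 + 1 + 4 + 4 + 4 + 4 + 4 + 9 + 9 + 9 + 9 + 9 + 9 + 9 + 9 + 9 + 9 = 120. (For the product with Z/5Z: each of the 5 1-dim characters of Z/5Z tensors with each irrep of S_4, giving 5 copies of each S_4-dimension.)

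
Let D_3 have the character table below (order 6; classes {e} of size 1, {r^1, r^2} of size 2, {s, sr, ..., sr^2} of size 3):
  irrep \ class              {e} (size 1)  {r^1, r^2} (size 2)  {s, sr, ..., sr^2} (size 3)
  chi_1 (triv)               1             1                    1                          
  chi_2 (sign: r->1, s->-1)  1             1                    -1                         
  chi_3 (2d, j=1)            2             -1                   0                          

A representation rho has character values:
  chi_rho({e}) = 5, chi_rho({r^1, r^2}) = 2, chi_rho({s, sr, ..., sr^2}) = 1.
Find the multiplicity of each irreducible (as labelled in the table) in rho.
Multiplicities: chi_1: 2, chi_2: 1, chi_3: 1.

Proof sketch: Use <chi_rho, chi> = (1/|G|) sum_C |C| * chi_rho(C) * conj(chi(C)) with |G| = 6 for each irreducible chi in the table:
  <chi_rho, chi_1> = (1/6)[1*(5)*conj(1) + 2*(2)*conj(1) + 3*(1)*conj(1)]
      = (1/6)[(5) + (4) + (3)] = 12/6 = 2
  <chi_rho, chi_2> = (1/6)[1*(5)*conj(1) + 2*(2)*conj(1) + 3*(1)*conj(-1)]
      = (1/6)[(5) + (4) + (-3)] = 6/6 = 1
  <chi_rho, chi_3> = (1/6)[1*(5)*conj(2) + 2*(2)*conj(-1) + 3*(1)*conj(0)]
      = (1/6)[(10) + (-4) + (0)] = 6/6 = 1
Dimension check: dim(rho) = sum (mult * dim) = 2*1 + 1*1 + 1*2 = 5 = chi_rho(e) = 5.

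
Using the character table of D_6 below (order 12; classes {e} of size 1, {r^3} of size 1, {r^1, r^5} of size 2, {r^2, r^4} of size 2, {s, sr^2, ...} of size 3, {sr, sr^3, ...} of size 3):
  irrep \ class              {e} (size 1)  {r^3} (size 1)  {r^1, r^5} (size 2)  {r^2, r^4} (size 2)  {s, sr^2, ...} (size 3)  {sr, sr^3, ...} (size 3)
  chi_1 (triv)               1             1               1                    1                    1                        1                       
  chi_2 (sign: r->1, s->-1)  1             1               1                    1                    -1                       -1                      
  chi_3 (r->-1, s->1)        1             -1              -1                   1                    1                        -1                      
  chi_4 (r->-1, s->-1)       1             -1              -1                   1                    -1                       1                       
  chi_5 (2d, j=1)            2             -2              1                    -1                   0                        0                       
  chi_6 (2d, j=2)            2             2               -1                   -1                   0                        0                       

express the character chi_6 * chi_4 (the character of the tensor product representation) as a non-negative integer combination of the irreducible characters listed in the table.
chi_6 tensor chi_4 = chi_5 (all other irreducibles have multiplicity 0).

Why: The character of a tensor product is the pointwise product (chi_6 * chi_4)(C) = chi_6(C) * chi_4(C):
  {e}: (2)*(1), {r^3}: (2)*(-1), {r^1, r^5}: (-1)*(-1), {r^2, r^4}: (-1)*(1), {s, sr^2, ...}: (0)*(-1), {sr, sr^3, ...}: (0)*(1)
so (chi_6 * chi_4) takes values
  {e} -> 2, {r^3} -> -2, {r^1, r^5} -> 1, {r^2, r^4} -> -1, {s, sr^2, ...} -> 0, {sr, sr^3, ...} -> 0.
Now take the inner product of this character with each irreducible chi from the table, <chi_6*chi_4, chi> = (1/12) sum_C |C| (chi_6*chi_4)(C) conj(chi(C)):
  <chi_6*chi_4, chi_1> = (1/12)[1*(2)*conj(1) + 1*(-2)*conj(1) + 2*(1)*conj(1) + 2*(-1)*conj(1) + 3*(0)*conj(1) + 3*(0)*conj(1)]
      = (1/12)[(2) + (-2) + (2) + (-2) + (0) + (0)] = 0/12 = 0
  <chi_6*chi_4, chi_2> = (1/12)[1*(2)*conj(1) + 1*(-2)*conj(1) + 2*(1)*conj(1) + 2*(-1)*conj(1) + 3*(0)*conj(-1) + 3*(0)*conj(-1)]
      = (1/12)[(2) + (-2) + (2) + (-2) + (0) + (0)] = 0/12 = 0
  <chi_6*chi_4, chi_3> = (1/12)[1*(2)*conj(1) + 1*(-2)*conj(-1) + 2*(1)*conj(-1) + 2*(-1)*conj(1) + 3*(0)*conj(1) + 3*(0)*conj(-1)]
      = (1/12)[(2) + (2) + (-2) + (-2) + (0) + (0)] = 0/12 = 0
  <chi_6*chi_4, chi_4> = (1/12)[1*(2)*conj(1) + 1*(-2)*conj(-1) + 2*(1)*conj(-1) + 2*(-1)*conj(1) + 3*(0)*conj(-1) + 3*(0)*conj(1)]
      = (1/12)[(2) + (2) + (-2) + (-2) + (0) + (0)] = 0/12 = 0
  <chi_6*chi_4, chi_5> = (1/12)[1*(2)*conj(2) + 1*(-2)*conj(-2) + 2*(1)*conj(1) + 2*(-1)*conj(-1) + 3*(0)*conj(0) + 3*(0)*conj(0)]
      = (1/12)[(4) + (4) + (2) + (2) + (0) + (0)] = 12/12 = 1
  <chi_6*chi_4, chi_6> = (1/12)[1*(2)*conj(2) + 1*(-2)*conj(2) + 2*(1)*conj(-1) + 2*(-1)*conj(-1) + 3*(0)*conj(0) + 3*(0)*conj(0)]
      = (1/12)[(4) + (-4) + (-2) + (2) + (0) + (0)] = 0/12 = 0
Hence the multiplicities are chi_5: 1. Dimension check: dim(chi_6)*dim(chi_4) = 2*1 = 2 and sum (mult * dim) = 1*2 = 2.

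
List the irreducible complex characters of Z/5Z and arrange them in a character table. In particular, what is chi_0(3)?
Character table of Z/5Z (irreps indexed chi_0,...,chi_4 with chi_k(m) = zeta_5^(k*m), zeta_5 = exp(2*pi*i/5)):
  irrep \ class  {0} (size 1)  {1} (size 1)    {2} (size 1)    {3} (size 1)    {4} (size 1)  
  chi_0          1             1               1               1               1             
  chi_1          1             exp(2*I*pi/5)   exp(4*I*pi/5)   exp(-4*I*pi/5)  exp(-2*I*pi/5)
  chi_2          1             exp(4*I*pi/5)   exp(-2*I*pi/5)  exp(2*I*pi/5)   exp(-4*I*pi/5)
  chi_3          1             exp(-4*I*pi/5)  exp(2*I*pi/5)   exp(-2*I*pi/5)  exp(4*I*pi/5) 
  chi_4          1             exp(-2*I*pi/5)  exp(-4*I*pi/5)  exp(4*I*pi/5)   exp(2*I*pi/5) 

Spot check: chi_0(3) = zeta_5^(0*3) = zeta_5^0 = 1.

Proof sketch: Z/5Z is abelian, so all 5 irreducible complex representations are 1-dimensional. They are given by chi_k(m) = zeta_5^(k*m) for k = 0,...,4. Row orthogonality: sum_m chi_k(m) conj(chi_l(m)) = 5 * [k = l].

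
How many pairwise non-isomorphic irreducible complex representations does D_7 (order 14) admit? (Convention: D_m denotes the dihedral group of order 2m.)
5

Derivation: The number of irreducible complex representations of a finite group equals its number of conjugacy classes. D_7 has 5 conjugacy classes ((n+3)/2 for n odd), so D_7 (order 14) has exactly 5 irreducible complex representations.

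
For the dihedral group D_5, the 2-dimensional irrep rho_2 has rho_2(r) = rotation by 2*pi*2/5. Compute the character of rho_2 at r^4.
chi_{rho_2}(r^4) = 2*cos(2*pi*2*4/5) = -sqrt(5)/2 - 1/2

Justification: rho_2(r^4) is rotation by angle 2*pi*2*4/5, whose trace is 2*cos(2*pi*2*4/5) = -sqrt(5)/2 - 1/2.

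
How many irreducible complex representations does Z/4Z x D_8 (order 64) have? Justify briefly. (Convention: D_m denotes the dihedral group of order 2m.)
28

Working: The number of irreducible complex representations of a finite group equals its number of conjugacy classes. For a direct product, #classes(G x H) = #classes(G) * #classes(H). Z/4Z has 4 classes (abelian), D_8 has 7 classes, so 4 * 7 = 28, so Z/4Z x D_8 (order 64) has exactly 28 irreducible complex representations.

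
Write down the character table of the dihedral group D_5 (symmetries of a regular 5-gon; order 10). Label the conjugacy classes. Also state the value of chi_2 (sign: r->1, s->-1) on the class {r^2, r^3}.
Conjugacy classes: {e} of size 1, {r^1, r^4} of size 2, {r^2, r^3} of size 2, {s, sr, ..., sr^4} of size 5.
Character table:
  irrep \ class              {e} (size 1)  {r^1, r^4} (size 2)  {r^2, r^3} (size 2)  {s, sr, ..., sr^4} (size 5)
  chi_1 (triv)               1             1                    1                    1                          
  chi_2 (sign: r->1, s->-1)  1             1                    1                    -1                         
  chi_3 (2d, j=1)            2             -1/2 + sqrt(5)/2     -sqrt(5)/2 - 1/2     0                          
  chi_4 (2d, j=2)            2             -sqrt(5)/2 - 1/2     -1/2 + sqrt(5)/2     0                          

Spot check: chi_2 (sign: r->1, s->-1) on {r^2, r^3} = 1.

Explanation: D_5 has order 2*5 = 10 with 4 conjugacy classes, hence 4 irreducibles. Sum of squared dims 1 + 1 + 4 + 4 = 10 = |G|. Linear characters come from the abelianisation; the 2-dimensional irreps have character r^k -> 2*cos(2*pi*j*k/5), reflections -> 0.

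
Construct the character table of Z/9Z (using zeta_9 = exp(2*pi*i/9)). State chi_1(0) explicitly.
Character table of Z/9Z (irreps indexed chi_0,...,chi_8 with chi_k(m) = zeta_9^(k*m), zeta_9 = exp(2*pi*i/9)):
  irrep \ class  {0} (size 1)  {1} (size 1)    {2} (size 1)    {3} (size 1)    {4} (size 1)    {5} (size 1)    {6} (size 1)    {7} (size 1)    {8} (size 1)  
  chi_0          1             1               1               1               1               1               1               1               1             
  chi_1          1             exp(2*I*pi/9)   exp(4*I*pi/9)   exp(2*I*pi/3)   exp(8*I*pi/9)   exp(-8*I*pi/9)  exp(-2*I*pi/3)  exp(-4*I*pi/9)  exp(-2*I*pi/9)
  chi_2          1             exp(4*I*pi/9)   exp(8*I*pi/9)   exp(-2*I*pi/3)  exp(-2*I*pi/9)  exp(2*I*pi/9)   exp(2*I*pi/3)   exp(-8*I*pi/9)  exp(-4*I*pi/9)
  chi_3          1             exp(2*I*pi/3)   exp(-2*I*pi/3)  1               exp(2*I*pi/3)   exp(-2*I*pi/3)  1               exp(2*I*pi/3)   exp(-2*I*pi/3)
  chi_4          1             exp(8*I*pi/9)   exp(-2*I*pi/9)  exp(2*I*pi/3)   exp(-4*I*pi/9)  exp(4*I*pi/9)   exp(-2*I*pi/3)  exp(2*I*pi/9)   exp(-8*I*pi/9)
  chi_5          1             exp(-8*I*pi/9)  exp(2*I*pi/9)   exp(-2*I*pi/3)  exp(4*I*pi/9)   exp(-4*I*pi/9)  exp(2*I*pi/3)   exp(-2*I*pi/9)  exp(8*I*pi/9) 
  chi_6          1             exp(-2*I*pi/3)  exp(2*I*pi/3)   1               exp(-2*I*pi/3)  exp(2*I*pi/3)   1               exp(-2*I*pi/3)  exp(2*I*pi/3) 
  chi_7          1             exp(-4*I*pi/9)  exp(-8*I*pi/9)  exp(2*I*pi/3)   exp(2*I*pi/9)   exp(-2*I*pi/9)  exp(-2*I*pi/3)  exp(8*I*pi/9)   exp(4*I*pi/9) 
  chi_8          1             exp(-2*I*pi/9)  exp(-4*I*pi/9)  exp(-2*I*pi/3)  exp(-8*I*pi/9)  exp(8*I*pi/9)   exp(2*I*pi/3)   exp(4*I*pi/9)   exp(2*I*pi/9) 

Spot check: chi_1(0) = zeta_9^(1*0) = zeta_9^0 = 1.

Justification: Z/9Z is abelian, so all 9 irreducible complex representations are 1-dimensional. They are given by chi_k(m) = zeta_9^(k*m) for k = 0,...,8. Row orthogonality: sum_m chi_k(m) conj(chi_l(m)) = 9 * [k = l].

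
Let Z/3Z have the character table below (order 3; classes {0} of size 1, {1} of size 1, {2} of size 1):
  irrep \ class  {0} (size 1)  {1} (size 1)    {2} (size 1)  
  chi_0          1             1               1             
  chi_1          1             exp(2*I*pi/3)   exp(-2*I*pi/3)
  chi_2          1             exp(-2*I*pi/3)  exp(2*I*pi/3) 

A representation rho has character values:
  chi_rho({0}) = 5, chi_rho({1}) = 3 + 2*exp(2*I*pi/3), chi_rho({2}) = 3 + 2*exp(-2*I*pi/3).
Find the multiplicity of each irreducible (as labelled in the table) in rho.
Multiplicities: chi_0: 3, chi_1: 2, chi_2: 0.

Explanation: Use <chi_rho, chi> = (1/|G|) sum_C |C| * chi_rho(C) * conj(chi(C)) with |G| = 3 for each irreducible chi in the table:
  <chi_rho, chi_0> = (1/3)[1*(5)*conj(1) + 1*(3 + 2*exp(2*I*pi/3))*conj(1) + 1*(3 + 2*exp(-2*I*pi/3))*conj(1)]
      = (1/3)[(5) + (3 + 2*exp(2*I*pi/3)) + (3 + 2*exp(-2*I*pi/3))] = 9/3 = 3
  <chi_rho, chi_1> = (1/3)[1*(5)*conj(1) + 1*(3 + 2*exp(2*I*pi/3))*conj(exp(2*I*pi/3)) + 1*(3 + 2*exp(-2*I*pi/3))*conj(exp(-2*I*pi/3))]
      = (1/3)[(5) + (2 + 3*exp(-2*I*pi/3)) + (2 + 3*exp(2*I*pi/3))] = 6/3 = 2
  <chi_rho, chi_2> = (1/3)[1*(5)*conj(1) + 1*(3 + 2*exp(2*I*pi/3))*conj(exp(-2*I*pi/3)) + 1*(3 + 2*exp(-2*I*pi/3))*conj(exp(2*I*pi/3))]
      = (1/3)[(5) + (2*exp(-2*I*pi/3) + 3*exp(2*I*pi/3)) + (3*exp(-2*I*pi/3) + 2*exp(2*I*pi/3))] = 0/3 = 0
(Exp terms are combined using exp(i*s)*conj(exp(i*t)) = exp(i*(s-t)), and sums of them are collapsed using the identity that for every m > 1 the m distinct m-th roots of unity sum to 0, e.g. 1 + exp(2*I*pi/3) + exp(-2*I*pi/3) = 0.)
Dimension check: dim(rho) = sum (mult * dim) = 3*1 + 2*1 + 0*1 = 5 = chi_rho(e) = 5.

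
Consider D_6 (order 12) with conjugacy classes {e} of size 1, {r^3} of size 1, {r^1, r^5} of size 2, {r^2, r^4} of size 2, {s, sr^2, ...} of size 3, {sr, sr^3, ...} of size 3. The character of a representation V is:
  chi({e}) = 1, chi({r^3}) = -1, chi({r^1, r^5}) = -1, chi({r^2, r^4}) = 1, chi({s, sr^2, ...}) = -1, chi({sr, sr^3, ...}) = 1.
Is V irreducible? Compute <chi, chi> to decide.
Irreducible: <chi, chi> = 1.

<chi, chi> = (1/|G|) sum_C |C| * |chi(C)|^2 = (1/12)[1*|1|^2 + 1*|-1|^2 + 2*|-1|^2 + 2*|1|^2 + 3*|-1|^2 + 3*|1|^2]
  = (1/12)[(1) + (1) + (2) + (2) + (3) + (3)] = 12/12 = 1.
A character is irreducible iff <chi, chi> = 1, so this representation is irreducible.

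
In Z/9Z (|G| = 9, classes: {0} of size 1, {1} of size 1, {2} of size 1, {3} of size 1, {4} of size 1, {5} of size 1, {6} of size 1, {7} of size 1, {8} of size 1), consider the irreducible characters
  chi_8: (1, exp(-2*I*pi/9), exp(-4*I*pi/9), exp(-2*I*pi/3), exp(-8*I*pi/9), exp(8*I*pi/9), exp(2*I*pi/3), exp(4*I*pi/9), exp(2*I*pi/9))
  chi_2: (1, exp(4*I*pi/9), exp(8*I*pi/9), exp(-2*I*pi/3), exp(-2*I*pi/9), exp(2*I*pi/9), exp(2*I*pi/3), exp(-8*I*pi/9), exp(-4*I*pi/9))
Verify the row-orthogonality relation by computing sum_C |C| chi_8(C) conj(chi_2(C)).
Sum = 0; so <chi_8, chi_2> = 0 (distinct irreducibles are orthogonal).

Compute term by term over conjugacy classes (|C| * chi_8(C) * conj(chi_2(C))):
  1*(1)*conj(1) + 1*(exp(-2*I*pi/9))*conj(exp(4*I*pi/9)) + 1*(exp(-4*I*pi/9))*conj(exp(8*I*pi/9)) + 1*(exp(-2*I*pi/3))*conj(exp(-2*I*pi/3)) + 1*(exp(-8*I*pi/9))*conj(exp(-2*I*pi/9)) + 1*(exp(8*I*pi/9))*conj(exp(2*I*pi/9)) + 1*(exp(2*I*pi/3))*conj(exp(2*I*pi/3)) + 1*(exp(4*I*pi/9))*conj(exp(-8*I*pi/9)) + 1*(exp(2*I*pi/9))*conj(exp(-4*I*pi/9))
  = (1) + (exp(-2*I*pi/3)) + (exp(2*I*pi/3)) + (1) + (exp(-2*I*pi/3)) + (exp(2*I*pi/3)) + (1) + (exp(-2*I*pi/3)) + (exp(2*I*pi/3))
  = 0.
(Exp terms are combined using exp(i*s)*conj(exp(i*t)) = exp(i*(s-t)), and sums of them are collapsed using the identity that for every m > 1 the m distinct m-th roots of unity sum to 0, e.g. 1 + exp(2*I*pi/3) + exp(-2*I*pi/3) = 0.)
Dividing by |G| = 9 gives 0/9 = 0, matching the row-orthogonality relation <chi_8, chi_2> = [chi_8 = chi_2].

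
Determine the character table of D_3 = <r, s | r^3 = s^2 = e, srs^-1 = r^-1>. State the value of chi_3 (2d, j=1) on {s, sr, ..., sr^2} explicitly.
Conjugacy classes: {e} of size 1, {r^1, r^2} of size 2, {s, sr, ..., sr^2} of size 3.
Character table:
  irrep \ class              {e} (size 1)  {r^1, r^2} (size 2)  {s, sr, ..., sr^2} (size 3)
  chi_1 (triv)               1             1                    1                          
  chi_2 (sign: r->1, s->-1)  1             1                    -1                         
  chi_3 (2d, j=1)            2             -1                   0                          

Spot check: chi_3 (2d, j=1) on {s, sr, ..., sr^2} = 0.

Derivation: D_3 has order 2*3 = 6 with 3 conjugacy classes, hence 3 irreducibles. Sum of squared dims 1 + 1 + 4 = 6 = |G|. Linear characters come from the abelianisation; the 2-dimensional irreps have character r^k -> 2*cos(2*pi*j*k/3), reflections -> 0.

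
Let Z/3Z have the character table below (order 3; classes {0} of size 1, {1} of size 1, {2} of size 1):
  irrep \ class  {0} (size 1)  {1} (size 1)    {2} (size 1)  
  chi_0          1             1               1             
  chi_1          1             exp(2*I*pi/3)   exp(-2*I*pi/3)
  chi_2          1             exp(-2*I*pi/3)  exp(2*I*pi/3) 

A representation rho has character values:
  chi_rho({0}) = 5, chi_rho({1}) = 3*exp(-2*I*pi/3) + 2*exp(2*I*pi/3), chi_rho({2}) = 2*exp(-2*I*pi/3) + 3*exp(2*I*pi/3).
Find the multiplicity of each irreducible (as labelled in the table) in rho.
Multiplicities: chi_0: 0, chi_1: 2, chi_2: 3.

Justification: Use <chi_rho, chi> = (1/|G|) sum_C |C| * chi_rho(C) * conj(chi(C)) with |G| = 3 for each irreducible chi in the table:
  <chi_rho, chi_0> = (1/3)[1*(5)*conj(1) + 1*(3*exp(-2*I*pi/3) + 2*exp(2*I*pi/3))*conj(1) + 1*(2*exp(-2*I*pi/3) + 3*exp(2*I*pi/3))*conj(1)]
      = (1/3)[(5) + (3*exp(-2*I*pi/3) + 2*exp(2*I*pi/3)) + (2*exp(-2*I*pi/3) + 3*exp(2*I*pi/3))] = 0/3 = 0
  <chi_rho, chi_1> = (1/3)[1*(5)*conj(1) + 1*(3*exp(-2*I*pi/3) + 2*exp(2*I*pi/3))*conj(exp(2*I*pi/3)) + 1*(2*exp(-2*I*pi/3) + 3*exp(2*I*pi/3))*conj(exp(-2*I*pi/3))]
      = (1/3)[(5) + (2 + 3*exp(2*I*pi/3)) + (2 + 3*exp(-2*I*pi/3))] = 6/3 = 2
  <chi_rho, chi_2> = (1/3)[1*(5)*conj(1) + 1*(3*exp(-2*I*pi/3) + 2*exp(2*I*pi/3))*conj(exp(-2*I*pi/3)) + 1*(2*exp(-2*I*pi/3) + 3*exp(2*I*pi/3))*conj(exp(2*I*pi/3))]
      = (1/3)[(5) + (3 + 2*exp(-2*I*pi/3)) + (3 + 2*exp(2*I*pi/3))] = 9/3 = 3
(Exp terms are combined using exp(i*s)*conj(exp(i*t)) = exp(i*(s-t)), and sums of them are collapsed using the identity that for every m > 1 the m distinct m-th roots of unity sum to 0, e.g. 1 + exp(2*I*pi/3) + exp(-2*I*pi/3) = 0.)
Dimension check: dim(rho) = sum (mult * dim) = 0*1 + 2*1 + 3*1 = 5 = chi_rho(e) = 5.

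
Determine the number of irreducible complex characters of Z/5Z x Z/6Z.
30

Reasoning: The number of irreducible complex representations of a finite group equals its number of conjugacy classes. Z/5Z x Z/6Z is abelian of order 30, so every element is its own conjugacy class: 30 classes, so Z/5Z x Z/6Z (order 30) has exactly 30 irreducible complex representations.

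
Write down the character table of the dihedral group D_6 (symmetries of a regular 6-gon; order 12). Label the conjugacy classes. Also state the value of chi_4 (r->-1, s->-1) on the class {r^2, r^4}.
Conjugacy classes: {e} of size 1, {r^3} of size 1, {r^1, r^5} of size 2, {r^2, r^4} of size 2, {s, sr^2, ...} of size 3, {sr, sr^3, ...} of size 3.
Character table:
  irrep \ class              {e} (size 1)  {r^3} (size 1)  {r^1, r^5} (size 2)  {r^2, r^4} (size 2)  {s, sr^2, ...} (size 3)  {sr, sr^3, ...} (size 3)
  chi_1 (triv)               1             1               1                    1                    1                        1                       
  chi_2 (sign: r->1, s->-1)  1             1               1                    1                    -1                       -1                      
  chi_3 (r->-1, s->1)        1             -1              -1                   1                    1                        -1                      
  chi_4 (r->-1, s->-1)       1             -1              -1                   1                    -1                       1                       
  chi_5 (2d, j=1)            2             -2              1                    -1                   0                        0                       
  chi_6 (2d, j=2)            2             2               -1                   -1                   0                        0                       

Spot check: chi_4 (r->-1, s->-1) on {r^2, r^4} = 1.

Argument: D_6 has order 2*6 = 12 with 6 conjugacy classes, hence 6 irreducibles. Sum of squared dims 1 + 1 + 1 + 1 + 4 + 4 = 12 = |G|. Linear characters come from the abelianisation; the 2-dimensional irreps have character r^k -> 2*cos(2*pi*j*k/6), reflections -> 0.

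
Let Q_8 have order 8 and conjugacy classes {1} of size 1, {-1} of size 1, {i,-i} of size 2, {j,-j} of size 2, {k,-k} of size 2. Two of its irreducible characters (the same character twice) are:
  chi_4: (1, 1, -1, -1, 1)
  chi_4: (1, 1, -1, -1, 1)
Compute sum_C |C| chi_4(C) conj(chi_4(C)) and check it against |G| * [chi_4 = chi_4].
Sum = 8 = |G| = 8; so <chi_4, chi_4> = 1 (norm-1 confirms irreducibility).

Why: Compute term by term over conjugacy classes (|C| * chi_4(C) * conj(chi_4(C))):
  1*(1)*conj(1) + 1*(1)*conj(1) + 2*(-1)*conj(-1) + 2*(-1)*conj(-1) + 2*(1)*conj(1)
  = (1) + (1) + (2) + (2) + (2)
  = 8.
Dividing by |G| = 8 gives 8/8 = 1, matching the row-orthogonality relation <chi_4, chi_4> = [chi_4 = chi_4].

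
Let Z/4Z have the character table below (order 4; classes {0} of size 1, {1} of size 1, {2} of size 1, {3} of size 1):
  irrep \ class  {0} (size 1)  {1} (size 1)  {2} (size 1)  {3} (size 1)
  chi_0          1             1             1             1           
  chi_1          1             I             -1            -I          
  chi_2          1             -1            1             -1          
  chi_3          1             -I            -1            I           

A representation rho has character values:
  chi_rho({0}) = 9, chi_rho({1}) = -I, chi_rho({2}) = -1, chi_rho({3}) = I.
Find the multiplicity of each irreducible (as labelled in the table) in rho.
Multiplicities: chi_0: 2, chi_1: 2, chi_2: 2, chi_3: 3.

Why: Use <chi_rho, chi> = (1/|G|) sum_C |C| * chi_rho(C) * conj(chi(C)) with |G| = 4 for each irreducible chi in the table:
  <chi_rho, chi_0> = (1/4)[1*(9)*conj(1) + 1*(-I)*conj(1) + 1*(-1)*conj(1) + 1*(I)*conj(1)]
      = (1/4)[(9) + (-I) + (-1) + (I)] = 8/4 = 2
  <chi_rho, chi_1> = (1/4)[1*(9)*conj(1) + 1*(-I)*conj(I) + 1*(-1)*conj(-1) + 1*(I)*conj(-I)]
      = (1/4)[(9) + (-1) + (1) + (-1)] = 8/4 = 2
  <chi_rho, chi_2> = (1/4)[1*(9)*conj(1) + 1*(-I)*conj(-1) + 1*(-1)*conj(1) + 1*(I)*conj(-1)]
      = (1/4)[(9) + (I) + (-1) + (-I)] = 8/4 = 2
  <chi_rho, chi_3> = (1/4)[1*(9)*conj(1) + 1*(-I)*conj(-I) + 1*(-1)*conj(-1) + 1*(I)*conj(I)]
      = (1/4)[(9) + (1) + (1) + (1)] = 12/4 = 3
(Exp terms are combined using exp(i*s)*conj(exp(i*t)) = exp(i*(s-t)), and sums of them are collapsed using the identity that for every m > 1 the m distinct m-th roots of unity sum to 0, e.g. 1 + exp(2*I*pi/3) + exp(-2*I*pi/3) = 0.)
Dimension check: dim(rho) = sum (mult * dim) = 2*1 + 2*1 + 2*1 + 3*1 = 9 = chi_rho(e) = 9.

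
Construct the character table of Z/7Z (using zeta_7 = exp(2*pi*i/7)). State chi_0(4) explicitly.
Character table of Z/7Z (irreps indexed chi_0,...,chi_6 with chi_k(m) = zeta_7^(k*m), zeta_7 = exp(2*pi*i/7)):
  irrep \ class  {0} (size 1)  {1} (size 1)    {2} (size 1)    {3} (size 1)    {4} (size 1)    {5} (size 1)    {6} (size 1)  
  chi_0          1             1               1               1               1               1               1             
  chi_1          1             exp(2*I*pi/7)   exp(4*I*pi/7)   exp(6*I*pi/7)   exp(-6*I*pi/7)  exp(-4*I*pi/7)  exp(-2*I*pi/7)
  chi_2          1             exp(4*I*pi/7)   exp(-6*I*pi/7)  exp(-2*I*pi/7)  exp(2*I*pi/7)   exp(6*I*pi/7)   exp(-4*I*pi/7)
  chi_3          1             exp(6*I*pi/7)   exp(-2*I*pi/7)  exp(4*I*pi/7)   exp(-4*I*pi/7)  exp(2*I*pi/7)   exp(-6*I*pi/7)
  chi_4          1             exp(-6*I*pi/7)  exp(2*I*pi/7)   exp(-4*I*pi/7)  exp(4*I*pi/7)   exp(-2*I*pi/7)  exp(6*I*pi/7) 
  chi_5          1             exp(-4*I*pi/7)  exp(6*I*pi/7)   exp(2*I*pi/7)   exp(-2*I*pi/7)  exp(-6*I*pi/7)  exp(4*I*pi/7) 
  chi_6          1             exp(-2*I*pi/7)  exp(-4*I*pi/7)  exp(-6*I*pi/7)  exp(6*I*pi/7)   exp(4*I*pi/7)   exp(2*I*pi/7) 

Spot check: chi_0(4) = zeta_7^(0*4) = zeta_7^0 = 1.

Argument: Z/7Z is abelian, so all 7 irreducible complex representations are 1-dimensional. They are given by chi_k(m) = zeta_7^(k*m) for k = 0,...,6. Row orthogonality: sum_m chi_k(m) conj(chi_l(m)) = 7 * [k = l].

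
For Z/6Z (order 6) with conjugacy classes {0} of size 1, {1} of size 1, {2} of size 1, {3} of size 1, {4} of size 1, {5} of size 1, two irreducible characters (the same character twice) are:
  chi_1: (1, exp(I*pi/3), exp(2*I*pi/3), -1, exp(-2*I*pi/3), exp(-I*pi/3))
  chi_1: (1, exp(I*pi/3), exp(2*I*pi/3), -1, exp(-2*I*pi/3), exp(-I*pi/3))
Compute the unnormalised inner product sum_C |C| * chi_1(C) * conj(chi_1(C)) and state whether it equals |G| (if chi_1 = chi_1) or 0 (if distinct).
Sum = 6 = |G| = 6; so <chi_1, chi_1> = 1 (norm-1 confirms irreducibility).

Details: Compute term by term over conjugacy classes (|C| * chi_1(C) * conj(chi_1(C))):
  1*(1)*conj(1) + 1*(exp(I*pi/3))*conj(exp(I*pi/3)) + 1*(exp(2*I*pi/3))*conj(exp(2*I*pi/3)) + 1*(-1)*conj(-1) + 1*(exp(-2*I*pi/3))*conj(exp(-2*I*pi/3)) + 1*(exp(-I*pi/3))*conj(exp(-I*pi/3))
  = (1) + (1) + (1) + (1) + (1) + (1)
  = 6.
(Exp terms are combined using exp(i*s)*conj(exp(i*t)) = exp(i*(s-t)), and sums of them are collapsed using the identity that for every m > 1 the m distinct m-th roots of unity sum to 0, e.g. 1 + exp(2*I*pi/3) + exp(-2*I*pi/3) = 0.)
Dividing by |G| = 6 gives 6/6 = 1, matching the row-orthogonality relation <chi_1, chi_1> = [chi_1 = chi_1].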